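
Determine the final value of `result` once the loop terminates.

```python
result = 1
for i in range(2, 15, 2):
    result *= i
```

Let's trace through this code step by step.

Initialize: result = 1
Entering loop: for i in range(2, 15, 2):
After iteration 1: i = 2, result = 2
After iteration 2: i = 4, result = 8
After iteration 3: i = 6, result = 48
After iteration 4: i = 8, result = 384
After iteration 5: i = 10, result = 3840
After iteration 6: i = 12, result = 46080
After iteration 7: i = 14, result = 645120
Loop ends.

Final answer: 645120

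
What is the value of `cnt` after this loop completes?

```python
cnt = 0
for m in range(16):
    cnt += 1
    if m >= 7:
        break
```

Let's trace through this code step by step.

Initialize: cnt = 0
Entering loop: for m in range(16):
After iteration 1: m = 0, cnt = 1
After iteration 2: m = 1, cnt = 2
After iteration 3: m = 2, cnt = 3
After iteration 4: m = 3, cnt = 4
After iteration 5: m = 4, cnt = 5
After iteration 6: m = 5, cnt = 6
After iteration 7: m = 6, cnt = 7
After iteration 8: m = 7, cnt = 8
Loop ends.

Final answer: 8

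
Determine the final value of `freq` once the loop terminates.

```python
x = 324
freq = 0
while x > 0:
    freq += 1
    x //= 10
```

Let's trace through this code step by step.

Initialize: x = 324
Initialize: freq = 0
Entering loop: while x > 0:
After iteration 1: x = 32, freq = 1
After iteration 2: x = 3, freq = 2
After iteration 3: x = 0, freq = 3
Loop ends.

Final answer: 3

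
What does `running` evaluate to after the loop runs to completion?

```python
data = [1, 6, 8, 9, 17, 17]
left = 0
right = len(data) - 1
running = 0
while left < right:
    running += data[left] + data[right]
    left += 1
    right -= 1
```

Let's trace through this code step by step.

Initialize: data = [1, 6, 8, 9, 17, 17]
Initialize: left = 0
Initialize: right = 5
Initialize: running = 0
Entering loop: while left < right:
After iteration 1: left = 1, right = 4, running = 18
After iteration 2: left = 2, right = 3, running = 41
After iteration 3: left = 3, right = 2, running = 58
Loop ends.

Final answer: 58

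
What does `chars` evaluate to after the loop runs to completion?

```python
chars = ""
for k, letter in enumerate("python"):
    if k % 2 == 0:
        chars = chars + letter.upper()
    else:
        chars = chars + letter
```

Let's trace through this code step by step.

Initialize: chars = ''
Entering loop: for k, letter in enumerate("python"):
After iteration 1: k = 0, letter = 'p', chars = 'P'
After iteration 2: k = 1, letter = 'y', chars = 'Py'
After iteration 3: k = 2, letter = 't', chars = 'PyT'
After iteration 4: k = 3, letter = 'h', chars = 'PyTh'
After iteration 5: k = 4, letter = 'o', chars = 'PyThO'
After iteration 6: k = 5, letter = 'n', chars = 'PyThOn'
Loop ends.

Final answer: 'PyThOn'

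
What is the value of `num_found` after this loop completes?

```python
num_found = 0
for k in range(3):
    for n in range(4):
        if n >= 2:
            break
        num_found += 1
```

Let's trace through this code step by step.

Initialize: num_found = 0
Entering loop: for k in range(3):
After iteration 1: k = 0, num_found = 2
After iteration 2: k = 1, num_found = 4
After iteration 3: k = 2, num_found = 6
Loop ends.

Final answer: 6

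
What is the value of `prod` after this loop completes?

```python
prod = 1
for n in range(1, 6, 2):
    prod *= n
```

Let's trace through this code step by step.

Initialize: prod = 1
Entering loop: for n in range(1, 6, 2):
After iteration 1: n = 1, prod = 1
After iteration 2: n = 3, prod = 3
After iteration 3: n = 5, prod = 15
Loop ends.

Final answer: 15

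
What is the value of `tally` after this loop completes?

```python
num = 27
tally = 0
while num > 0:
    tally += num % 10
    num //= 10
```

Let's trace through this code step by step.

Initialize: num = 27
Initialize: tally = 0
Entering loop: while num > 0:
After iteration 1: num = 2, tally = 7
After iteration 2: num = 0, tally = 9
Loop ends.

Final answer: 9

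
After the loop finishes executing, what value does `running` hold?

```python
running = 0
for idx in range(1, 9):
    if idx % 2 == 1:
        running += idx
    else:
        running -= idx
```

Let's trace through this code step by step.

Initialize: running = 0
Entering loop: for idx in range(1, 9):
After iteration 1: idx = 1, running = 1
After iteration 2: idx = 2, running = -1
After iteration 3: idx = 3, running = 2
After iteration 4: idx = 4, running = -2
After iteration 5: idx = 5, running = 3
After iteration 6: idx = 6, running = -3
After iteration 7: idx = 7, running = 4
After iteration 8: idx = 8, running = -4
Loop ends.

Final answer: -4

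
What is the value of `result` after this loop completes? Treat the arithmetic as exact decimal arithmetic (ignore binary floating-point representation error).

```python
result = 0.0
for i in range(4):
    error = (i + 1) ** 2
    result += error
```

Let's trace through this code step by step.

Initialize: result = 0.0
Entering loop: for i in range(4):
After iteration 1: i = 0, result = 1.0, error = 1
After iteration 2: i = 1, result = 5.0, error = 4
After iteration 3: i = 2, result = 14.0, error = 9
After iteration 4: i = 3, result = 30.0, error = 16
Loop ends.

Final answer: 30.0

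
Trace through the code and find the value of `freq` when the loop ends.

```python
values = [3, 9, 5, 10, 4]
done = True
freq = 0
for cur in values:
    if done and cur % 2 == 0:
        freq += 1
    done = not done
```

Let's trace through this code step by step.

Initialize: values = [3, 9, 5, 10, 4]
Initialize: done = True
Initialize: freq = 0
Entering loop: for cur in values:
After iteration 1: cur = 3, done = False, freq = 0
After iteration 2: cur = 9, done = True, freq = 0
After iteration 3: cur = 5, done = False, freq = 0
After iteration 4: cur = 10, done = True, freq = 0
After iteration 5: cur = 4, done = False, freq = 1
Loop ends.

Final answer: 1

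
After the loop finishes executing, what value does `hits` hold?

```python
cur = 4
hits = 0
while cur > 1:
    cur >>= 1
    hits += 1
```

Let's trace through this code step by step.

Initialize: cur = 4
Initialize: hits = 0
Entering loop: while cur > 1:
After iteration 1: cur = 2, hits = 1
After iteration 2: cur = 1, hits = 2
Loop ends.

Final answer: 2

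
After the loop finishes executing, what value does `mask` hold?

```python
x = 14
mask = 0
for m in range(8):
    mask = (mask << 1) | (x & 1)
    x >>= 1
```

Let's trace through this code step by step.

Initialize: x = 14
Initialize: mask = 0
Entering loop: for m in range(8):
After iteration 1: m = 0, x = 7, mask = 0
After iteration 2: m = 1, x = 3, mask = 1
After iteration 3: m = 2, x = 1, mask = 3
After iteration 4: m = 3, x = 0, mask = 7
After iteration 5: m = 4, x = 0, mask = 14
After iteration 6: m = 5, x = 0, mask = 28
After iteration 7: m = 6, x = 0, mask = 56
After iteration 8: m = 7, x = 0, mask = 112
Loop ends.

Final answer: 112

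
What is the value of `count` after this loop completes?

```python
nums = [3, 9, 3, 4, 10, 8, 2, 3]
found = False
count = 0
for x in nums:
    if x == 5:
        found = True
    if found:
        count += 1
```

Let's trace through this code step by step.

Initialize: nums = [3, 9, 3, 4, 10, 8, 2, 3]
Initialize: found = False
Initialize: count = 0
Entering loop: for x in nums:
After iteration 1: x = 3, count = 0
After iteration 2: x = 9, count = 0
After iteration 3: x = 3, count = 0
After iteration 4: x = 4, count = 0
After iteration 5: x = 10, count = 0
After iteration 6: x = 8, count = 0
After iteration 7: x = 2, count = 0
After iteration 8: x = 3, count = 0
Loop ends.

Final answer: 0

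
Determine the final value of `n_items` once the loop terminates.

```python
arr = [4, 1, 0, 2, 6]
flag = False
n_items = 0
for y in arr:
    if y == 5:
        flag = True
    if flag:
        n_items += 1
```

Let's trace through this code step by step.

Initialize: arr = [4, 1, 0, 2, 6]
Initialize: flag = False
Initialize: n_items = 0
Entering loop: for y in arr:
After iteration 1: y = 4, n_items = 0
After iteration 2: y = 1, n_items = 0
After iteration 3: y = 0, n_items = 0
After iteration 4: y = 2, n_items = 0
After iteration 5: y = 6, n_items = 0
Loop ends.

Final answer: 0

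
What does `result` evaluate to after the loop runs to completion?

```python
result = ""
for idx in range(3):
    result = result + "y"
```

Let's trace through this code step by step.

Initialize: result = ''
Entering loop: for idx in range(3):
After iteration 1: idx = 0, result = 'y'
After iteration 2: idx = 1, result = 'yy'
After iteration 3: idx = 2, result = 'yyy'
Loop ends.

Final answer: 'yyy'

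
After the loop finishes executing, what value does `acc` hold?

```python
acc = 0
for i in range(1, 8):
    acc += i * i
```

Let's trace through this code step by step.

Initialize: acc = 0
Entering loop: for i in range(1, 8):
After iteration 1: i = 1, acc = 1
After iteration 2: i = 2, acc = 5
After iteration 3: i = 3, acc = 14
After iteration 4: i = 4, acc = 30
After iteration 5: i = 5, acc = 55
After iteration 6: i = 6, acc = 91
After iteration 7: i = 7, acc = 140
Loop ends.

Final answer: 140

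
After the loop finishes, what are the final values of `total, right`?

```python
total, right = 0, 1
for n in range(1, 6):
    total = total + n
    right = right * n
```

Let's trace through this code step by step.

Initialize: total = 0
Initialize: right = 1
Entering loop: for n in range(1, 6):
After iteration 1: n = 1, total = 1, right = 1
After iteration 2: n = 2, total = 3, right = 2
After iteration 3: n = 3, total = 6, right = 6
After iteration 4: n = 4, total = 10, right = 24
After iteration 5: n = 5, total = 15, right = 120
Loop ends.

Final answer: 15, 120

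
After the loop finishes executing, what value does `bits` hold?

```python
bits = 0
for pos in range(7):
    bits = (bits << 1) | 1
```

Let's trace through this code step by step.

Initialize: bits = 0
Entering loop: for pos in range(7):
After iteration 1: pos = 0, bits = 1
After iteration 2: pos = 1, bits = 3
After iteration 3: pos = 2, bits = 7
After iteration 4: pos = 3, bits = 15
After iteration 5: pos = 4, bits = 31
After iteration 6: pos = 5, bits = 63
After iteration 7: pos = 6, bits = 127
Loop ends.

Final answer: 127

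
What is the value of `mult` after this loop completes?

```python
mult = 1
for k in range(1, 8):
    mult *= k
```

Let's trace through this code step by step.

Initialize: mult = 1
Entering loop: for k in range(1, 8):
After iteration 1: k = 1, mult = 1
After iteration 2: k = 2, mult = 2
After iteration 3: k = 3, mult = 6
After iteration 4: k = 4, mult = 24
After iteration 5: k = 5, mult = 120
After iteration 6: k = 6, mult = 720
After iteration 7: k = 7, mult = 5040
Loop ends.

Final answer: 5040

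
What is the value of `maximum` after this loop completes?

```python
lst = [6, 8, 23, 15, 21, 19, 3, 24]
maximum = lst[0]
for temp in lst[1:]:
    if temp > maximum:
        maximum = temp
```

Let's trace through this code step by step.

Initialize: lst = [6, 8, 23, 15, 21, 19, 3, 24]
Initialize: maximum = 6
Entering loop: for temp in lst[1:]:
After iteration 1: temp = 8, maximum = 8
After iteration 2: temp = 23, maximum = 23
After iteration 3: temp = 15, maximum = 23
After iteration 4: temp = 21, maximum = 23
After iteration 5: temp = 19, maximum = 23
After iteration 6: temp = 3, maximum = 23
After iteration 7: temp = 24, maximum = 24
Loop ends.

Final answer: 24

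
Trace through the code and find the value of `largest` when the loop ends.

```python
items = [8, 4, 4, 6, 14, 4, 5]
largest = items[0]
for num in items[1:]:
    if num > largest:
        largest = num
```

Let's trace through this code step by step.

Initialize: items = [8, 4, 4, 6, 14, 4, 5]
Initialize: largest = 8
Entering loop: for num in items[1:]:
After iteration 1: num = 4, largest = 8
After iteration 2: num = 4, largest = 8
After iteration 3: num = 6, largest = 8
After iteration 4: num = 14, largest = 14
After iteration 5: num = 4, largest = 14
After iteration 6: num = 5, largest = 14
Loop ends.

Final answer: 14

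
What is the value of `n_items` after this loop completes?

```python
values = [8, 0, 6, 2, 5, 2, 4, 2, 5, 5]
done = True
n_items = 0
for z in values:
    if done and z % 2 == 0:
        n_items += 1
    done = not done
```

Let's trace through this code step by step.

Initialize: values = [8, 0, 6, 2, 5, 2, 4, 2, 5, 5]
Initialize: done = True
Initialize: n_items = 0
Entering loop: for z in values:
After iteration 1: z = 8, done = False, n_items = 1
After iteration 2: z = 0, done = True, n_items = 1
After iteration 3: z = 6, done = False, n_items = 2
After iteration 4: z = 2, done = True, n_items = 2
After iteration 5: z = 5, done = False, n_items = 2
After iteration 6: z = 2, done = True, n_items = 2
After iteration 7: z = 4, done = False, n_items = 3
After iteration 8: z = 2, done = True, n_items = 3
After iteration 9: z = 5, done = False, n_items = 3
After iteration 10: z = 5, done = True, n_items = 3
Loop ends.

Final answer: 3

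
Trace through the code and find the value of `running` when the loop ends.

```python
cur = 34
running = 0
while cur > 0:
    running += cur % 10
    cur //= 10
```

Let's trace through this code step by step.

Initialize: cur = 34
Initialize: running = 0
Entering loop: while cur > 0:
After iteration 1: cur = 3, running = 4
After iteration 2: cur = 0, running = 7
Loop ends.

Final answer: 7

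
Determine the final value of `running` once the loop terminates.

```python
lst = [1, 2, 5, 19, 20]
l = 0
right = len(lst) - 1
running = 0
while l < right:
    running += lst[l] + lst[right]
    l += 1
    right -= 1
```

Let's trace through this code step by step.

Initialize: lst = [1, 2, 5, 19, 20]
Initialize: l = 0
Initialize: right = 4
Initialize: running = 0
Entering loop: while l < right:
After iteration 1: l = 1, right = 3, running = 21
After iteration 2: l = 2, right = 2, running = 42
Loop ends.

Final answer: 42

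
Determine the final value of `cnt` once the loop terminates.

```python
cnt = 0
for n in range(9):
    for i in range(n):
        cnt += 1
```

Let's trace through this code step by step.

Initialize: cnt = 0
Entering loop: for n in range(9):
After iteration 1: n = 0, cnt = 0
After iteration 2: n = 1, cnt = 1, i = 0
After iteration 3: n = 2, cnt = 3, i = 1
After iteration 4: n = 3, cnt = 6, i = 2
After iteration 5: n = 4, cnt = 10, i = 3
After iteration 6: n = 5, cnt = 15, i = 4
After iteration 7: n = 6, cnt = 21, i = 5
After iteration 8: n = 7, cnt = 28, i = 6
After iteration 9: n = 8, cnt = 36, i = 7
Loop ends.

Final answer: 36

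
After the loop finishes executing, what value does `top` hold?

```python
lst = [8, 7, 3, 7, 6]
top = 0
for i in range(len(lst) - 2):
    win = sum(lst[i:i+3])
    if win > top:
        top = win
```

Let's trace through this code step by step.

Initialize: lst = [8, 7, 3, 7, 6]
Initialize: top = 0
Entering loop: for i in range(len(lst) - 2):
After iteration 1: i = 0, top = 18, win = 18
After iteration 2: i = 1, top = 18, win = 17
After iteration 3: i = 2, top = 18, win = 16
Loop ends.

Final answer: 18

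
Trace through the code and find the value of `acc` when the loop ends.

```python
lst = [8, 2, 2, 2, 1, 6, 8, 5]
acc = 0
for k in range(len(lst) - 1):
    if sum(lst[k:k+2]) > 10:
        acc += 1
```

Let's trace through this code step by step.

Initialize: lst = [8, 2, 2, 2, 1, 6, 8, 5]
Initialize: acc = 0
Entering loop: for k in range(len(lst) - 1):
After iteration 1: k = 0, acc = 0
After iteration 2: k = 1, acc = 0
After iteration 3: k = 2, acc = 0
After iteration 4: k = 3, acc = 0
After iteration 5: k = 4, acc = 0
After iteration 6: k = 5, acc = 1
After iteration 7: k = 6, acc = 2
Loop ends.

Final answer: 2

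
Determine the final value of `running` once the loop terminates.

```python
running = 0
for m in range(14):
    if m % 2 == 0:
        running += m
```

Let's trace through this code step by step.

Initialize: running = 0
Entering loop: for m in range(14):
After iteration 1: m = 0, running = 0
After iteration 2: m = 1, running = 0
After iteration 3: m = 2, running = 2
After iteration 4: m = 3, running = 2
After iteration 5: m = 4, running = 6
After iteration 6: m = 5, running = 6
After iteration 7: m = 6, running = 12
After iteration 8: m = 7, running = 12
After iteration 9: m = 8, running = 20
After iteration 10: m = 9, running = 20
After iteration 11: m = 10, running = 30
After iteration 12: m = 11, running = 30
After iteration 13: m = 12, running = 42
After iteration 14: m = 13, running = 42
Loop ends.

Final answer: 42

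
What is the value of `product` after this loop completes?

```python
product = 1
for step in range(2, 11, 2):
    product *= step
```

Let's trace through this code step by step.

Initialize: product = 1
Entering loop: for step in range(2, 11, 2):
After iteration 1: step = 2, product = 2
After iteration 2: step = 4, product = 8
After iteration 3: step = 6, product = 48
After iteration 4: step = 8, product = 384
After iteration 5: step = 10, product = 3840
Loop ends.

Final answer: 3840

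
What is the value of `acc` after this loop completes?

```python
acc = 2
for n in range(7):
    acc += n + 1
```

Let's trace through this code step by step.

Initialize: acc = 2
Entering loop: for n in range(7):
After iteration 1: n = 0, acc = 3
After iteration 2: n = 1, acc = 5
After iteration 3: n = 2, acc = 8
After iteration 4: n = 3, acc = 12
After iteration 5: n = 4, acc = 17
After iteration 6: n = 5, acc = 23
After iteration 7: n = 6, acc = 30
Loop ends.

Final answer: 30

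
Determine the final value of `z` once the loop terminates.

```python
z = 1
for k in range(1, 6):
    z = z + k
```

Let's trace through this code step by step.

Initialize: z = 1
Entering loop: for k in range(1, 6):
After iteration 1: k = 1, z = 2
After iteration 2: k = 2, z = 4
After iteration 3: k = 3, z = 7
After iteration 4: k = 4, z = 11
After iteration 5: k = 5, z = 16
Loop ends.

Final answer: 16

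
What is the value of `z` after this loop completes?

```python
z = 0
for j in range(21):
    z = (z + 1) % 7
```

Let's trace through this code step by step.

Initialize: z = 0
Entering loop: for j in range(21):
After iteration 1: j = 0, z = 1
After iteration 2: j = 1, z = 2
After iteration 3: j = 2, z = 3
After iteration 4: j = 3, z = 4
After iteration 5: j = 4, z = 5
After iteration 6: j = 5, z = 6
After iteration 7: j = 6, z = 0
After iteration 8: j = 7, z = 1
After iteration 9: j = 8, z = 2
After iteration 10: j = 9, z = 3
After iteration 11: j = 10, z = 4
After iteration 12: j = 11, z = 5
After iteration 13: j = 12, z = 6
After iteration 14: j = 13, z = 0
After iteration 15: j = 14, z = 1
After iteration 16: j = 15, z = 2
After iteration 17: j = 16, z = 3
After iteration 18: j = 17, z = 4
After iteration 19: j = 18, z = 5
After iteration 20: j = 19, z = 6
After iteration 21: j = 20, z = 0
Loop ends.

Final answer: 0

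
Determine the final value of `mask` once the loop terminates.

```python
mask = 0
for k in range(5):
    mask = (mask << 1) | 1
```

Let's trace through this code step by step.

Initialize: mask = 0
Entering loop: for k in range(5):
After iteration 1: k = 0, mask = 1
After iteration 2: k = 1, mask = 3
After iteration 3: k = 2, mask = 7
After iteration 4: k = 3, mask = 15
After iteration 5: k = 4, mask = 31
Loop ends.

Final answer: 31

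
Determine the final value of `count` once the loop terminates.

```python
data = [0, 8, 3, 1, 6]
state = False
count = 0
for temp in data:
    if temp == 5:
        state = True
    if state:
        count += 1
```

Let's trace through this code step by step.

Initialize: data = [0, 8, 3, 1, 6]
Initialize: state = False
Initialize: count = 0
Entering loop: for temp in data:
After iteration 1: temp = 0, count = 0
After iteration 2: temp = 8, count = 0
After iteration 3: temp = 3, count = 0
After iteration 4: temp = 1, count = 0
After iteration 5: temp = 6, count = 0
Loop ends.

Final answer: 0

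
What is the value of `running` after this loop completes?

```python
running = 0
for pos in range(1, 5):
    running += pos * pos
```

Let's trace through this code step by step.

Initialize: running = 0
Entering loop: for pos in range(1, 5):
After iteration 1: pos = 1, running = 1
After iteration 2: pos = 2, running = 5
After iteration 3: pos = 3, running = 14
After iteration 4: pos = 4, running = 30
Loop ends.

Final answer: 30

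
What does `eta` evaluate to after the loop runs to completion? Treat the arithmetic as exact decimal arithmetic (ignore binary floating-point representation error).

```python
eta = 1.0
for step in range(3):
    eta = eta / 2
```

Let's trace through this code step by step.

Initialize: eta = 1.0
Entering loop: for step in range(3):
After iteration 1: step = 0, eta = 0.5
After iteration 2: step = 1, eta = 0.25
After iteration 3: step = 2, eta = 0.125
Loop ends.

Final answer: 0.125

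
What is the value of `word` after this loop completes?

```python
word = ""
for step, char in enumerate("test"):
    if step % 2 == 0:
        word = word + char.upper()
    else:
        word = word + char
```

Let's trace through this code step by step.

Initialize: word = ''
Entering loop: for step, char in enumerate("test"):
After iteration 1: step = 0, char = 't', word = 'T'
After iteration 2: step = 1, char = 'e', word = 'Te'
After iteration 3: step = 2, char = 's', word = 'TeS'
After iteration 4: step = 3, char = 't', word = 'TeSt'
Loop ends.

Final answer: 'TeSt'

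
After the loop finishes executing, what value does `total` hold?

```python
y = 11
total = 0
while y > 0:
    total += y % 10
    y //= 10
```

Let's trace through this code step by step.

Initialize: y = 11
Initialize: total = 0
Entering loop: while y > 0:
After iteration 1: y = 1, total = 1
After iteration 2: y = 0, total = 2
Loop ends.

Final answer: 2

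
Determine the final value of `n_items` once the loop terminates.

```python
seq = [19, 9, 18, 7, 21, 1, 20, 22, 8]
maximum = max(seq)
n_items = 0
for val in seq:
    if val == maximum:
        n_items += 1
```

Let's trace through this code step by step.

Initialize: seq = [19, 9, 18, 7, 21, 1, 20, 22, 8]
Initialize: maximum = 22
Initialize: n_items = 0
Entering loop: for val in seq:
After iteration 1: val = 19, n_items = 0
After iteration 2: val = 9, n_items = 0
After iteration 3: val = 18, n_items = 0
After iteration 4: val = 7, n_items = 0
After iteration 5: val = 21, n_items = 0
After iteration 6: val = 1, n_items = 0
After iteration 7: val = 20, n_items = 0
After iteration 8: val = 22, n_items = 1
After iteration 9: val = 8, n_items = 1
Loop ends.

Final answer: 1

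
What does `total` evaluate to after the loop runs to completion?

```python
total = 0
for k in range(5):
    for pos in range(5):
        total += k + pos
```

Let's trace through this code step by step.

Initialize: total = 0
Entering loop: for k in range(5):
After iteration 1: k = 0, total = 10
After iteration 2: k = 1, total = 25
After iteration 3: k = 2, total = 45
After iteration 4: k = 3, total = 70
After iteration 5: k = 4, total = 100
Loop ends.

Final answer: 100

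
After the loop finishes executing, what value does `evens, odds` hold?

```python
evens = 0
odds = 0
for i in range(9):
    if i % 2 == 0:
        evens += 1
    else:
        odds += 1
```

Let's trace through this code step by step.

Initialize: evens = 0
Initialize: odds = 0
Entering loop: for i in range(9):
After iteration 1: i = 0, evens = 1, odds = 0
After iteration 2: i = 1, evens = 1, odds = 1
After iteration 3: i = 2, evens = 2, odds = 1
After iteration 4: i = 3, evens = 2, odds = 2
After iteration 5: i = 4, evens = 3, odds = 2
After iteration 6: i = 5, evens = 3, odds = 3
After iteration 7: i = 6, evens = 4, odds = 3
After iteration 8: i = 7, evens = 4, odds = 4
After iteration 9: i = 8, evens = 5, odds = 4
Loop ends.

Final answer: 5, 4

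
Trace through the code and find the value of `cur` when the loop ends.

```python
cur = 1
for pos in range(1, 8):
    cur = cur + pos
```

Let's trace through this code step by step.

Initialize: cur = 1
Entering loop: for pos in range(1, 8):
After iteration 1: pos = 1, cur = 2
After iteration 2: pos = 2, cur = 4
After iteration 3: pos = 3, cur = 7
After iteration 4: pos = 4, cur = 11
After iteration 5: pos = 5, cur = 16
After iteration 6: pos = 6, cur = 22
After iteration 7: pos = 7, cur = 29
Loop ends.

Final answer: 29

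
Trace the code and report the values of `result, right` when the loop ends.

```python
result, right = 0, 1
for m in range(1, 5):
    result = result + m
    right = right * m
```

Let's trace through this code step by step.

Initialize: result = 0
Initialize: right = 1
Entering loop: for m in range(1, 5):
After iteration 1: m = 1, result = 1, right = 1
After iteration 2: m = 2, result = 3, right = 2
After iteration 3: m = 3, result = 6, right = 6
After iteration 4: m = 4, result = 10, right = 24
Loop ends.

Final answer: 10, 24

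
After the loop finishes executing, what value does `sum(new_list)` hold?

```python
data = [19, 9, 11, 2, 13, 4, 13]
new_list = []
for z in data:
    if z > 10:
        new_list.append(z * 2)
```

Let's trace through this code step by step.

Initialize: data = [19, 9, 11, 2, 13, 4, 13]
Initialize: new_list = []
Entering loop: for z in data:
After iteration 1: z = 19, new_list = [38]
After iteration 2: z = 9, new_list = [38]
After iteration 3: z = 11, new_list = [38, 22]
After iteration 4: z = 2, new_list = [38, 22]
After iteration 5: z = 13, new_list = [38, 22, 26]
After iteration 6: z = 4, new_list = [38, 22, 26]
After iteration 7: z = 13, new_list = [38, 22, 26, 26]
Loop ends.
sum(new_list) = 112

Final answer: 112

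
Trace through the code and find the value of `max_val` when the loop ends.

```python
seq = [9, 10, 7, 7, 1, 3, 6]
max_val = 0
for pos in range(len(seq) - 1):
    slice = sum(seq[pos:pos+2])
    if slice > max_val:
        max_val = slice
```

Let's trace through this code step by step.

Initialize: seq = [9, 10, 7, 7, 1, 3, 6]
Initialize: max_val = 0
Entering loop: for pos in range(len(seq) - 1):
After iteration 1: pos = 0, max_val = 19, slice = 19
After iteration 2: pos = 1, max_val = 19, slice = 17
After iteration 3: pos = 2, max_val = 19, slice = 14
After iteration 4: pos = 3, max_val = 19, slice = 8
After iteration 5: pos = 4, max_val = 19, slice = 4
After iteration 6: pos = 5, max_val = 19, slice = 9
Loop ends.

Final answer: 19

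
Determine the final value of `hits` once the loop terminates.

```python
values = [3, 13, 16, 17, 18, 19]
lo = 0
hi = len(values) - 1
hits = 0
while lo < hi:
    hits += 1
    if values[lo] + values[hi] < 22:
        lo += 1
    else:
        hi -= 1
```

Let's trace through this code step by step.

Initialize: values = [3, 13, 16, 17, 18, 19]
Initialize: lo = 0
Initialize: hi = 5
Initialize: hits = 0
Entering loop: while lo < hi:
After iteration 1: lo = 0, hi = 4, hits = 1
After iteration 2: lo = 1, hi = 4, hits = 2
After iteration 3: lo = 1, hi = 3, hits = 3
After iteration 4: lo = 1, hi = 2, hits = 4
After iteration 5: lo = 1, hi = 1, hits = 5
Loop ends.

Final answer: 5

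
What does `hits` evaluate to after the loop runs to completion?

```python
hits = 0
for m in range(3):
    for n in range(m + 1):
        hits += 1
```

Let's trace through this code step by step.

Initialize: hits = 0
Entering loop: for m in range(3):
After iteration 1: m = 0, hits = 1, n = 0
After iteration 2: m = 1, hits = 3, n = 1
After iteration 3: m = 2, hits = 6, n = 2
Loop ends.

Final answer: 6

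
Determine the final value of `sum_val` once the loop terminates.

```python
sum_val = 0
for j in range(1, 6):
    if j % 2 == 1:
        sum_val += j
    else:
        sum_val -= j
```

Let's trace through this code step by step.

Initialize: sum_val = 0
Entering loop: for j in range(1, 6):
After iteration 1: j = 1, sum_val = 1
After iteration 2: j = 2, sum_val = -1
After iteration 3: j = 3, sum_val = 2
After iteration 4: j = 4, sum_val = -2
After iteration 5: j = 5, sum_val = 3
Loop ends.

Final answer: 3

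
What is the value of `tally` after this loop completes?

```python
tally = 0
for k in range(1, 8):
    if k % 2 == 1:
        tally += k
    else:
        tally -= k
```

Let's trace through this code step by step.

Initialize: tally = 0
Entering loop: for k in range(1, 8):
After iteration 1: k = 1, tally = 1
After iteration 2: k = 2, tally = -1
After iteration 3: k = 3, tally = 2
After iteration 4: k = 4, tally = -2
After iteration 5: k = 5, tally = 3
After iteration 6: k = 6, tally = -3
After iteration 7: k = 7, tally = 4
Loop ends.

Final answer: 4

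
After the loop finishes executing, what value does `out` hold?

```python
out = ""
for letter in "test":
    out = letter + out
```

Let's trace through this code step by step.

Initialize: out = ''
Entering loop: for letter in "test":
After iteration 1: letter = 't', out = 't'
After iteration 2: letter = 'e', out = 'et'
After iteration 3: letter = 's', out = 'set'
After iteration 4: letter = 't', out = 'tset'
Loop ends.

Final answer: 'tset'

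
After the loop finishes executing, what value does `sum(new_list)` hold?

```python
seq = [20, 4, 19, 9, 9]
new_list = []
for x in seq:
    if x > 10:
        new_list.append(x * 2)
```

Let's trace through this code step by step.

Initialize: seq = [20, 4, 19, 9, 9]
Initialize: new_list = []
Entering loop: for x in seq:
After iteration 1: x = 20, new_list = [40]
After iteration 2: x = 4, new_list = [40]
After iteration 3: x = 19, new_list = [40, 38]
After iteration 4: x = 9, new_list = [40, 38]
After iteration 5: x = 9, new_list = [40, 38]
Loop ends.
sum(new_list) = 78

Final answer: 78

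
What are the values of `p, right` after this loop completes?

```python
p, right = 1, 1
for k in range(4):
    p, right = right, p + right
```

Let's trace through this code step by step.

Initialize: p = 1
Initialize: right = 1
Entering loop: for k in range(4):
After iteration 1: k = 0, p = 1, right = 2
After iteration 2: k = 1, p = 2, right = 3
After iteration 3: k = 2, p = 3, right = 5
After iteration 4: k = 3, p = 5, right = 8
Loop ends.

Final answer: 5, 8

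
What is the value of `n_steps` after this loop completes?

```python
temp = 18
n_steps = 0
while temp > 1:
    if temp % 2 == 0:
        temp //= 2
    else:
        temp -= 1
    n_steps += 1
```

Let's trace through this code step by step.

Initialize: temp = 18
Initialize: n_steps = 0
Entering loop: while temp > 1:
After iteration 1: temp = 9, n_steps = 1
After iteration 2: temp = 8, n_steps = 2
After iteration 3: temp = 4, n_steps = 3
After iteration 4: temp = 2, n_steps = 4
After iteration 5: temp = 1, n_steps = 5
Loop ends.

Final answer: 5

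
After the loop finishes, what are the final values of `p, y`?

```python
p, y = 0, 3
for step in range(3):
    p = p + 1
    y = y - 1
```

Let's trace through this code step by step.

Initialize: p = 0
Initialize: y = 3
Entering loop: for step in range(3):
After iteration 1: step = 0, p = 1, y = 2
After iteration 2: step = 1, p = 2, y = 1
After iteration 3: step = 2, p = 3, y = 0
Loop ends.

Final answer: 3, 0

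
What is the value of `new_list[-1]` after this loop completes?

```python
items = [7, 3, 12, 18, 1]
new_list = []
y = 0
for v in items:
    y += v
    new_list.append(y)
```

Let's trace through this code step by step.

Initialize: items = [7, 3, 12, 18, 1]
Initialize: new_list = []
Initialize: y = 0
Entering loop: for v in items:
After iteration 1: v = 7, new_list = [7], y = 7
After iteration 2: v = 3, new_list = [7, 10], y = 10
After iteration 3: v = 12, new_list = [7, 10, 22], y = 22
After iteration 4: v = 18, new_list = [7, 10, 22, 40], y = 40
After iteration 5: v = 1, new_list = [7, 10, 22, 40, 41], y = 41
Loop ends.
new_list[-1] = 41

Final answer: 41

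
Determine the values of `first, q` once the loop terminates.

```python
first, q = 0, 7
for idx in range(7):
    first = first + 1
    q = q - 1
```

Let's trace through this code step by step.

Initialize: first = 0
Initialize: q = 7
Entering loop: for idx in range(7):
After iteration 1: idx = 0, first = 1, q = 6
After iteration 2: idx = 1, first = 2, q = 5
After iteration 3: idx = 2, first = 3, q = 4
After iteration 4: idx = 3, first = 4, q = 3
After iteration 5: idx = 4, first = 5, q = 2
After iteration 6: idx = 5, first = 6, q = 1
After iteration 7: idx = 6, first = 7, q = 0
Loop ends.

Final answer: 7, 0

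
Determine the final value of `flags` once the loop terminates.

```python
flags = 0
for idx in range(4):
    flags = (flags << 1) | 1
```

Let's trace through this code step by step.

Initialize: flags = 0
Entering loop: for idx in range(4):
After iteration 1: idx = 0, flags = 1
After iteration 2: idx = 1, flags = 3
After iteration 3: idx = 2, flags = 7
After iteration 4: idx = 3, flags = 15
Loop ends.

Final answer: 15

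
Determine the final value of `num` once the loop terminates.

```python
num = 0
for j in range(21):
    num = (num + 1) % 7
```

Let's trace through this code step by step.

Initialize: num = 0
Entering loop: for j in range(21):
After iteration 1: j = 0, num = 1
After iteration 2: j = 1, num = 2
After iteration 3: j = 2, num = 3
After iteration 4: j = 3, num = 4
After iteration 5: j = 4, num = 5
After iteration 6: j = 5, num = 6
After iteration 7: j = 6, num = 0
After iteration 8: j = 7, num = 1
After iteration 9: j = 8, num = 2
After iteration 10: j = 9, num = 3
After iteration 11: j = 10, num = 4
After iteration 12: j = 11, num = 5
After iteration 13: j = 12, num = 6
After iteration 14: j = 13, num = 0
After iteration 15: j = 14, num = 1
After iteration 16: j = 15, num = 2
After iteration 17: j = 16, num = 3
After iteration 18: j = 17, num = 4
After iteration 19: j = 18, num = 5
After iteration 20: j = 19, num = 6
After iteration 21: j = 20, num = 0
Loop ends.

Final answer: 0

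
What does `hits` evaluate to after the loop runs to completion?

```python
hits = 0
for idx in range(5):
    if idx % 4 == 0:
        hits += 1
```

Let's trace through this code step by step.

Initialize: hits = 0
Entering loop: for idx in range(5):
After iteration 1: idx = 0, hits = 1
After iteration 2: idx = 1, hits = 1
After iteration 3: idx = 2, hits = 1
After iteration 4: idx = 3, hits = 1
After iteration 5: idx = 4, hits = 2
Loop ends.

Final answer: 2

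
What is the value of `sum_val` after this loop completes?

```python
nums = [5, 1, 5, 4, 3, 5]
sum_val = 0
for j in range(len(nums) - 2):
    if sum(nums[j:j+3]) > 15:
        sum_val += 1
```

Let's trace through this code step by step.

Initialize: nums = [5, 1, 5, 4, 3, 5]
Initialize: sum_val = 0
Entering loop: for j in range(len(nums) - 2):
After iteration 1: j = 0, sum_val = 0
After iteration 2: j = 1, sum_val = 0
After iteration 3: j = 2, sum_val = 0
After iteration 4: j = 3, sum_val = 0
Loop ends.

Final answer: 0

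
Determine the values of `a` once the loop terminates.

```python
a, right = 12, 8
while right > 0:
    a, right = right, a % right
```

Let's trace through this code step by step.

Initialize: a = 12
Initialize: right = 8
Entering loop: while right > 0:
After iteration 1: a = 8, right = 4
After iteration 2: a = 4, right = 0
Loop ends.

Final answer: 4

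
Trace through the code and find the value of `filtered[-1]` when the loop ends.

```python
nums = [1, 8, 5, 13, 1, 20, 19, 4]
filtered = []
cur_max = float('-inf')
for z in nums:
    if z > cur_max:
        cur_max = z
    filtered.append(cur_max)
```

Let's trace through this code step by step.

Initialize: nums = [1, 8, 5, 13, 1, 20, 19, 4]
Initialize: filtered = []
Initialize: cur_max = -inf
Entering loop: for z in nums:
After iteration 1: z = 1, filtered = [1], cur_max = 1
After iteration 2: z = 8, filtered = [1, 8], cur_max = 8
After iteration 3: z = 5, filtered = [1, 8, 8], cur_max = 8
After iteration 4: z = 13, filtered = [1, 8, 8, 13], cur_max = 13
After iteration 5: z = 1, filtered = [1, 8, 8, 13, 13], cur_max = 13
After iteration 6: z = 20, filtered = [1, 8, 8, 13, 13, 20], cur_max = 20
After iteration 7: z = 19, filtered = [1, 8, 8, 13, 13, 20, 20], cur_max = 20
After iteration 8: z = 4, filtered = [1, 8, 8, 13, 13, 20, 20, 20], cur_max = 20
Loop ends.
filtered[-1] = 20

Final answer: 20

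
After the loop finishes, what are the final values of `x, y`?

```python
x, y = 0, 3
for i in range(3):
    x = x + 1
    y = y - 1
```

Let's trace through this code step by step.

Initialize: x = 0
Initialize: y = 3
Entering loop: for i in range(3):
After iteration 1: i = 0, x = 1, y = 2
After iteration 2: i = 1, x = 2, y = 1
After iteration 3: i = 2, x = 3, y = 0
Loop ends.

Final answer: 3, 0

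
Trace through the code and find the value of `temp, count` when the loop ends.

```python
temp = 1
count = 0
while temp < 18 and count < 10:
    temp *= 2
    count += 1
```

Let's trace through this code step by step.

Initialize: temp = 1
Initialize: count = 0
Entering loop: while temp < 18 and count < 10:
After iteration 1: temp = 2, count = 1
After iteration 2: temp = 4, count = 2
After iteration 3: temp = 8, count = 3
After iteration 4: temp = 16, count = 4
After iteration 5: temp = 32, count = 5
Loop ends.

Final answer: 32, 5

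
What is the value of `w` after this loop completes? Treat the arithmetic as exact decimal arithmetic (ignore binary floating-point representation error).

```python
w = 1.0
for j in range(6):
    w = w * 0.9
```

Let's trace through this code step by step.

Initialize: w = 1.0
Entering loop: for j in range(6):
After iteration 1: j = 0, w = 0.9
After iteration 2: j = 1, w = 0.81
After iteration 3: j = 2, w = 0.729
After iteration 4: j = 3, w = 0.6561
After iteration 5: j = 4, w = 0.59049
After iteration 6: j = 5, w = 0.531441
Loop ends.

Final answer: 0.531441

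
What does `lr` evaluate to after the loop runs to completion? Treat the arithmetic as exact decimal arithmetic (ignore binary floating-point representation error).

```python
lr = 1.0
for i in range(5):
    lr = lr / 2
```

Let's trace through this code step by step.

Initialize: lr = 1.0
Entering loop: for i in range(5):
After iteration 1: i = 0, lr = 0.5
After iteration 2: i = 1, lr = 0.25
After iteration 3: i = 2, lr = 0.125
After iteration 4: i = 3, lr = 0.0625
After iteration 5: i = 4, lr = 0.03125
Loop ends.

Final answer: 0.03125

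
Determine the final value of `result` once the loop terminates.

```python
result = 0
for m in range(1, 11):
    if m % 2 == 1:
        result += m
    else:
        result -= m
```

Let's trace through this code step by step.

Initialize: result = 0
Entering loop: for m in range(1, 11):
After iteration 1: m = 1, result = 1
After iteration 2: m = 2, result = -1
After iteration 3: m = 3, result = 2
After iteration 4: m = 4, result = -2
After iteration 5: m = 5, result = 3
After iteration 6: m = 6, result = -3
After iteration 7: m = 7, result = 4
After iteration 8: m = 8, result = -4
After iteration 9: m = 9, result = 5
After iteration 10: m = 10, result = -5
Loop ends.

Final answer: -5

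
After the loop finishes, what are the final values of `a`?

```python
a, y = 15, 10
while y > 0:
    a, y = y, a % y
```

Let's trace through this code step by step.

Initialize: a = 15
Initialize: y = 10
Entering loop: while y > 0:
After iteration 1: a = 10, y = 5
After iteration 2: a = 5, y = 0
Loop ends.

Final answer: 5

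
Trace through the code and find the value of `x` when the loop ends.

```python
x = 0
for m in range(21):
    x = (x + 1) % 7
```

Let's trace through this code step by step.

Initialize: x = 0
Entering loop: for m in range(21):
After iteration 1: m = 0, x = 1
After iteration 2: m = 1, x = 2
After iteration 3: m = 2, x = 3
After iteration 4: m = 3, x = 4
After iteration 5: m = 4, x = 5
After iteration 6: m = 5, x = 6
After iteration 7: m = 6, x = 0
After iteration 8: m = 7, x = 1
After iteration 9: m = 8, x = 2
After iteration 10: m = 9, x = 3
After iteration 11: m = 10, x = 4
After iteration 12: m = 11, x = 5
After iteration 13: m = 12, x = 6
After iteration 14: m = 13, x = 0
After iteration 15: m = 14, x = 1
After iteration 16: m = 15, x = 2
After iteration 17: m = 16, x = 3
After iteration 18: m = 17, x = 4
After iteration 19: m = 18, x = 5
After iteration 20: m = 19, x = 6
After iteration 21: m = 20, x = 0
Loop ends.

Final answer: 0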